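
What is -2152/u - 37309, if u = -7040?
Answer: -32831651/880 ≈ -37309.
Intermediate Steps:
-2152/u - 37309 = -2152/(-7040) - 37309 = -2152*(-1/7040) - 37309 = 269/880 - 37309 = -32831651/880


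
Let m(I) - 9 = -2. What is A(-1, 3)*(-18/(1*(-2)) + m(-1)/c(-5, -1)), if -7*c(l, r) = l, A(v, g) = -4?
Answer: -376/5 ≈ -75.200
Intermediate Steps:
m(I) = 7 (m(I) = 9 - 2 = 7)
c(l, r) = -l/7
A(-1, 3)*(-18/(1*(-2)) + m(-1)/c(-5, -1)) = -4*(-18/(1*(-2)) + 7/((-⅐*(-5)))) = -4*(-18/(-2) + 7/(5/7)) = -4*(-18*(-½) + 7*(7/5)) = -4*(9 + 49/5) = -4*94/5 = -376/5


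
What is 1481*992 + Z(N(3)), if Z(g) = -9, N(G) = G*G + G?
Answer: 1469143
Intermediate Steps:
N(G) = G + G² (N(G) = G² + G = G + G²)
1481*992 + Z(N(3)) = 1481*992 - 9 = 1469152 - 9 = 1469143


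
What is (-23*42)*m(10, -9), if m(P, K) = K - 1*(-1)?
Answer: 7728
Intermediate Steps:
m(P, K) = 1 + K (m(P, K) = K + 1 = 1 + K)
(-23*42)*m(10, -9) = (-23*42)*(1 - 9) = -966*(-8) = 7728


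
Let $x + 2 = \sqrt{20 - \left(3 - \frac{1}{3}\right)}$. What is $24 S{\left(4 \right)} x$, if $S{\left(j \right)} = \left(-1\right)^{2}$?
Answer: $-48 + 16 \sqrt{39} \approx 51.92$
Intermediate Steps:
$x = -2 + \frac{2 \sqrt{39}}{3}$ ($x = -2 + \sqrt{20 - \left(3 - \frac{1}{3}\right)} = -2 + \sqrt{20 + \left(-3 + \frac{1}{3}\right)} = -2 + \sqrt{20 - \frac{8}{3}} = -2 + \sqrt{\frac{52}{3}} = -2 + \frac{2 \sqrt{39}}{3} \approx 2.1633$)
$S{\left(j \right)} = 1$
$24 S{\left(4 \right)} x = 24 \cdot 1 \left(-2 + \frac{2 \sqrt{39}}{3}\right) = 24 \left(-2 + \frac{2 \sqrt{39}}{3}\right) = -48 + 16 \sqrt{39}$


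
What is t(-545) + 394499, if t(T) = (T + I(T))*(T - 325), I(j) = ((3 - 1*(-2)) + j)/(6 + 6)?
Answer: 907799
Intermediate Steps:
I(j) = 5/12 + j/12 (I(j) = ((3 + 2) + j)/12 = (5 + j)*(1/12) = 5/12 + j/12)
t(T) = (-325 + T)*(5/12 + 13*T/12) (t(T) = (T + (5/12 + T/12))*(T - 325) = (5/12 + 13*T/12)*(-325 + T) = (-325 + T)*(5/12 + 13*T/12))
t(-545) + 394499 = (-1625/12 - 1055/3*(-545) + (13/12)*(-545)²) + 394499 = (-1625/12 + 574975/3 + (13/12)*297025) + 394499 = (-1625/12 + 574975/3 + 3861325/12) + 394499 = 513300 + 394499 = 907799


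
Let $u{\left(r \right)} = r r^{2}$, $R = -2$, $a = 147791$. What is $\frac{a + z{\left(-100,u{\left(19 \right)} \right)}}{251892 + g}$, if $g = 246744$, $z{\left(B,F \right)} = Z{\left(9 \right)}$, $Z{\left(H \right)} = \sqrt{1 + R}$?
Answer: $\frac{147791}{498636} + \frac{i}{498636} \approx 0.29639 + 2.0055 \cdot 10^{-6} i$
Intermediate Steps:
$u{\left(r \right)} = r^{3}$
$Z{\left(H \right)} = i$ ($Z{\left(H \right)} = \sqrt{1 - 2} = \sqrt{-1} = i$)
$z{\left(B,F \right)} = i$
$\frac{a + z{\left(-100,u{\left(19 \right)} \right)}}{251892 + g} = \frac{147791 + i}{251892 + 246744} = \frac{147791 + i}{498636} = \left(147791 + i\right) \frac{1}{498636} = \frac{147791}{498636} + \frac{i}{498636}$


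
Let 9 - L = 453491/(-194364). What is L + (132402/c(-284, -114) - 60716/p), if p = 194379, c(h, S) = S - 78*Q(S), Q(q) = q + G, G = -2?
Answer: 484557774609931/18751612284828 ≈ 25.841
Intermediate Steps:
L = 2202767/194364 (L = 9 - 453491/(-194364) = 9 - 453491*(-1)/194364 = 9 - 1*(-453491/194364) = 9 + 453491/194364 = 2202767/194364 ≈ 11.333)
Q(q) = -2 + q (Q(q) = q - 2 = -2 + q)
c(h, S) = 156 - 77*S (c(h, S) = S - 78*(-2 + S) = S + (156 - 78*S) = 156 - 77*S)
L + (132402/c(-284, -114) - 60716/p) = 2202767/194364 + (132402/(156 - 77*(-114)) - 60716/194379) = 2202767/194364 + (132402/(156 + 8778) - 60716*1/194379) = 2202767/194364 + (132402/8934 - 60716/194379) = 2202767/194364 + (132402*(1/8934) - 60716/194379) = 2202767/194364 + (22067/1489 - 60716/194379) = 2202767/194364 + 4198955269/289430331 = 484557774609931/18751612284828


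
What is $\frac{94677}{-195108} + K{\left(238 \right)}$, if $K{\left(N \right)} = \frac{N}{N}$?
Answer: $\frac{33477}{65036} \approx 0.51475$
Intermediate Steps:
$K{\left(N \right)} = 1$
$\frac{94677}{-195108} + K{\left(238 \right)} = \frac{94677}{-195108} + 1 = 94677 \left(- \frac{1}{195108}\right) + 1 = - \frac{31559}{65036} + 1 = \frac{33477}{65036}$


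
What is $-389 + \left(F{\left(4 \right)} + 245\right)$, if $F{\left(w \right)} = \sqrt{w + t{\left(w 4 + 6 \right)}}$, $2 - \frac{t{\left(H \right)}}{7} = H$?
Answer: $-144 + 2 i \sqrt{34} \approx -144.0 + 11.662 i$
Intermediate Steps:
$t{\left(H \right)} = 14 - 7 H$
$F{\left(w \right)} = \sqrt{-28 - 27 w}$ ($F{\left(w \right)} = \sqrt{w - \left(-14 + 7 \left(w 4 + 6\right)\right)} = \sqrt{w - \left(-14 + 7 \left(4 w + 6\right)\right)} = \sqrt{w - \left(-14 + 7 \left(6 + 4 w\right)\right)} = \sqrt{w + \left(14 - \left(42 + 28 w\right)\right)} = \sqrt{w - \left(28 + 28 w\right)} = \sqrt{-28 - 27 w}$)
$-389 + \left(F{\left(4 \right)} + 245\right) = -389 + \left(\sqrt{-28 - 108} + 245\right) = -389 + \left(\sqrt{-136} + 245\right) = -389 + \left(2 i \sqrt{34} + 245\right) = -389 + \left(245 + 2 i \sqrt{34}\right) = -144 + 2 i \sqrt{34}$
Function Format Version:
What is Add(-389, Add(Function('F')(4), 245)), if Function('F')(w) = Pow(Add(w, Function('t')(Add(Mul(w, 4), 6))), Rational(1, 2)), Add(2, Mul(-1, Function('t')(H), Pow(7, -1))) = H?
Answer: Add(-144, Mul(2, I, Pow(34, Rational(1, 2)))) ≈ Add(-144.00, Mul(11.662, I))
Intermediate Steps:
Function('t')(H) = Add(14, Mul(-7, H))
Function('F')(w) = Pow(Add(-28, Mul(-27, w)), Rational(1, 2)) (Function('F')(w) = Pow(Add(w, Add(14, Mul(-7, Add(Mul(w, 4), 6)))), Rational(1, 2)) = Pow(Add(w, Add(14, Mul(-7, Add(Mul(4, w), 6)))), Rational(1, 2)) = Pow(Add(w, Add(14, Mul(-7, Add(6, Mul(4, w))))), Rational(1, 2)) = Pow(Add(w, Add(14, Add(-42, Mul(-28, w)))), Rational(1, 2)) = Pow(Add(w, Add(-28, Mul(-28, w))), Rational(1, 2)) = Pow(Add(-28, Mul(-27, w)), Rational(1, 2)))
Add(-389, Add(Function('F')(4), 245)) = Add(-389, Add(Pow(Add(-28, Mul(-27, 4)), Rational(1, 2)), 245)) = Add(-389, Add(Pow(Add(-28, -108), Rational(1, 2)), 245)) = Add(-389, Add(Pow(-136, Rational(1, 2)), 245)) = Add(-389, Add(Mul(2, I, Pow(34, Rational(1, 2))), 245)) = Add(-389, Add(245, Mul(2, I, Pow(34, Rational(1, 2))))) = Add(-144, Mul(2, I, Pow(34, Rational(1, 2))))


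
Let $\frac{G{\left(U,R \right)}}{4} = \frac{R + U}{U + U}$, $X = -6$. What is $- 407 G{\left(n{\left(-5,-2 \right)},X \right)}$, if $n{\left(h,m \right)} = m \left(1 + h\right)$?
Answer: $- \frac{407}{2} \approx -203.5$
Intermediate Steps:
$G{\left(U,R \right)} = \frac{2 \left(R + U\right)}{U}$ ($G{\left(U,R \right)} = 4 \frac{R + U}{U + U} = 4 \frac{R + U}{2 U} = \frac{2 \left(R + U\right)}{U}$)
$- 407 G{\left(n{\left(-5,-2 \right)},X \right)} = - 407 \left(2 + 2 \left(-6\right) \frac{1}{\left(-2\right) \left(1 - 5\right)}\right) = - 407 \left(2 + 2 \left(-6\right) \frac{1}{\left(-2\right) \left(-4\right)}\right) = - 407 \left(2 + 2 \left(-6\right) \frac{1}{8}\right) = - 407 \left(2 - \frac{3}{2}\right) = \left(-407\right) \frac{1}{2} = - \frac{407}{2}$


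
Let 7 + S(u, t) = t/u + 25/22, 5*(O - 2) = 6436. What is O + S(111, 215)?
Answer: 15693187/12210 ≈ 1285.3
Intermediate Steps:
O = 6446/5 (O = 2 + (⅕)*6436 = 2 + 6436/5 = 6446/5 ≈ 1289.2)
S(u, t) = -129/22 + t/u (S(u, t) = -7 + (t/u + 25/22) = -7 + (25/22 + t/u) = -129/22 + t/u)
O + S(111, 215) = 6446/5 + (-129/22 + 215/111) = 6446/5 - 9589/2442 = 15693187/12210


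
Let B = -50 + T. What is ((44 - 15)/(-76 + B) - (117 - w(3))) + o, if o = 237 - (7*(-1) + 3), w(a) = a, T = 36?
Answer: 11401/90 ≈ 126.68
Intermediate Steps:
B = -14 (B = -50 + 36 = -14)
o = 241 (o = 237 - (-7 + 3) = 237 - 1*(-4) = 237 + 4 = 241)
((44 - 15)/(-76 + B) - (117 - w(3))) + o = ((44 - 15)/(-76 - 14) - (117 - 1*3)) + 241 = (29/(-90) - (117 - 3)) + 241 = (29*(-1/90) - 1*114) + 241 = (-29/90 - 114) + 241 = -10289/90 + 241 = 11401/90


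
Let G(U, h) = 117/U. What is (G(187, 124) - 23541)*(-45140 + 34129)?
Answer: 4406452050/17 ≈ 2.5920e+8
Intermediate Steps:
(G(187, 124) - 23541)*(-45140 + 34129) = (117/187 - 23541)*(-45140 + 34129) = (117*(1/187) - 23541)*(-11011) = (117/187 - 23541)*(-11011) = -4402050/187*(-11011) = 4406452050/17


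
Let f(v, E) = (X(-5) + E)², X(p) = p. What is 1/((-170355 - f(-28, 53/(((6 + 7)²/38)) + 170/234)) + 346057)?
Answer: 2313441/406341046706 ≈ 5.6933e-6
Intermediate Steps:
f(v, E) = (-5 + E)²
1/((-170355 - f(-28, 53/(((6 + 7)²/38)) + 170/234)) + 346057) = 1/((-170355 - (-5 + (53/(((6 + 7)²/38)) + 170/234))²) + 346057) = 1/((-170355 - (-5 + (53/((13²*(1/38))) + 170*(1/234)))²) + 346057) = 1/((-170355 - (-5 + (53/((169*(1/38))) + 85/117))²) + 346057) = 1/((-170355 - (-5 + (53/(169/38) + 85/117))²) + 346057) = 1/((-170355 - (-5 + (53*(38/169) + 85/117))²) + 346057) = 1/((-170355 - (-5 + (2014/169 + 85/117))²) + 346057) = 1/((-170355 - (-5 + 19231/1521)²) + 346057) = 1/((-170355 - (11626/1521)²) + 346057) = 1/((-170355 - 1*135163876/2313441) + 346057) = 1/((-170355 - 135163876/2313441) + 346057) = 1/(-394241405431/2313441 + 346057) = 1/(406341046706/2313441) = 2313441/406341046706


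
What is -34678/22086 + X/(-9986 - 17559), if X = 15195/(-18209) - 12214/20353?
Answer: -176997424103706512/112731264214465995 ≈ -1.5701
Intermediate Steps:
X = -531668561/370607777 (X = 15195*(-1/18209) - 12214*1/20353 = -15195/18209 - 12214/20353 = -531668561/370607777 ≈ -1.4346)
-34678/22086 + X/(-9986 - 17559) = -34678/22086 - 531668561/(370607777*(-9986 - 17559)) = -34678*1/22086 - 531668561/370607777/(-27545) = -17339/11043 - 531668561/370607777*(-1/27545) = -17339/11043 + 531668561/10208391217465 = -176997424103706512/112731264214465995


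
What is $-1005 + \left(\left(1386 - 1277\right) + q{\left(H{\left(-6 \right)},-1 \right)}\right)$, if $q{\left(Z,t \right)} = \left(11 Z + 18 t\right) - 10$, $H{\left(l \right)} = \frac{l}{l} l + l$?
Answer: $-1056$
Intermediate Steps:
$H{\left(l \right)} = 2 l$ ($H{\left(l \right)} = 1 l + l = l + l = 2 l$)
$q{\left(Z,t \right)} = -10 + 11 Z + 18 t$
$-1005 + \left(\left(1386 - 1277\right) + q{\left(H{\left(-6 \right)},-1 \right)}\right) = -1005 + \left(\left(1386 - 1277\right) + \left(-10 + 11 \cdot 2 \left(-6\right) + 18 \left(-1\right)\right)\right) = -1005 + \left(109 - 160\right) = -1005 - 51 = -1056$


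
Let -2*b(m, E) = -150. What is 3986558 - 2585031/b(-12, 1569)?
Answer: 98802273/25 ≈ 3.9521e+6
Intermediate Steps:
b(m, E) = 75 (b(m, E) = -½*(-150) = 75)
3986558 - 2585031/b(-12, 1569) = 3986558 - 2585031/75 = 3986558 - 1*861677/25 = 3986558 - 861677/25 = 98802273/25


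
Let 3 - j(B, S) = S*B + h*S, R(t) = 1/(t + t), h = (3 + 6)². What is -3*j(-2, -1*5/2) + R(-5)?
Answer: -3008/5 ≈ -601.60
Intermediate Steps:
h = 81 (h = 9² = 81)
R(t) = 1/(2*t)
j(B, S) = 3 - 81*S - B*S (j(B, S) = 3 - (S*B + 81*S) = 3 - (B*S + 81*S) = 3 - (81*S + B*S) = 3 + (-81*S - B*S) = 3 - 81*S - B*S)
-3*j(-2, -1*5/2) + R(-5) = -3*(3 - 81*(-1*5)/2 - 1*(-2)*-1*5/2) + (½)/(-5) = -3*(3 - (-405)/2 - 1*(-2)*(-5*½)) + (½)*(-⅕) = -3*(3 - 81*(-5/2) - 1*(-2)*(-5/2)) - ⅒ = -3*(3 + 405/2 - 5) - ⅒ = -3*401/2 - ⅒ = -1203/2 - ⅒ = -3008/5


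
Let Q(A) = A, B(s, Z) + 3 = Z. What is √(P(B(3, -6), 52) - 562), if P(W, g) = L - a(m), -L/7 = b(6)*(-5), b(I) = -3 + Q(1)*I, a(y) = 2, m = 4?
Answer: 3*I*√51 ≈ 21.424*I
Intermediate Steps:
B(s, Z) = -3 + Z
b(I) = -3 + I (b(I) = -3 + 1*I = -3 + I)
L = 105 (L = -7*(-3 + 6)*(-5) = -21*(-5) = -7*(-15) = 105)
P(W, g) = 103 (P(W, g) = 105 - 1*2 = 105 - 2 = 103)
√(P(B(3, -6), 52) - 562) = √(103 - 562) = √(-459) = 3*I*√51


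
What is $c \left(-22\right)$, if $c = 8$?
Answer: $-176$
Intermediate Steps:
$c \left(-22\right) = 8 \left(-22\right) = -176$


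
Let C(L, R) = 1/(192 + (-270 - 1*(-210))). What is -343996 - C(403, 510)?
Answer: -45407473/132 ≈ -3.4400e+5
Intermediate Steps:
C(L, R) = 1/132 (C(L, R) = 1/(192 + (-270 + 210)) = 1/(192 - 60) = 1/132)
-343996 - C(403, 510) = -343996 - 1*1/132 = -343996 - 1/132 = -45407473/132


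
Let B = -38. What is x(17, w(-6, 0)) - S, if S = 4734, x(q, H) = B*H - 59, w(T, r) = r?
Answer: -4793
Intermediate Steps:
x(q, H) = -59 - 38*H (x(q, H) = -38*H - 59 = -59 - 38*H)
x(17, w(-6, 0)) - S = (-59 - 38*0) - 1*4734 = (-59 + 0) - 4734 = -59 - 4734 = -4793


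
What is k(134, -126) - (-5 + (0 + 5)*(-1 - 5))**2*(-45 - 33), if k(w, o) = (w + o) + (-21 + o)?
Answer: 95411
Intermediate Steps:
k(w, o) = -21 + w + 2*o (k(w, o) = (o + w) + (-21 + o) = -21 + w + 2*o)
k(134, -126) - (-5 + (0 + 5)*(-1 - 5))**2*(-45 - 33) = (-21 + 134 + 2*(-126)) - (-5 + (0 + 5)*(-1 - 5))**2*(-45 - 33) = (-21 + 134 - 252) - (-5 + 5*(-6))**2*(-78) = -139 - (-5 - 30)**2*(-78) = -139 - (-35)**2*(-78) = -139 - 1225*(-78) = -139 - 1*(-95550) = -139 + 95550 = 95411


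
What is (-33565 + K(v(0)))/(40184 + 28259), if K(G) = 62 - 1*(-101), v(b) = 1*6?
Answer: -33402/68443 ≈ -0.48803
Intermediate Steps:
v(b) = 6
K(G) = 163 (K(G) = 62 + 101 = 163)
(-33565 + K(v(0)))/(40184 + 28259) = (-33565 + 163)/(40184 + 28259) = -33402/68443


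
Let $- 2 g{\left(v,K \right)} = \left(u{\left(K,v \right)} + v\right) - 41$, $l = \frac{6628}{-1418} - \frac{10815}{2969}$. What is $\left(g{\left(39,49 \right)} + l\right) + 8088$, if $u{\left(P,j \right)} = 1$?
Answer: $\frac{34017910515}{4210042} \approx 8080.2$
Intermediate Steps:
$l = - \frac{17507101}{2105021}$ ($l = 6628 \left(- \frac{1}{1418}\right) - \frac{10815}{2969} = - \frac{3314}{709} - \frac{10815}{2969} = - \frac{17507101}{2105021} \approx -8.3168$)
$g{\left(v,K \right)} = 20 - \frac{v}{2}$ ($g{\left(v,K \right)} = - \frac{\left(1 + v\right) - 41}{2} = - \frac{-40 + v}{2} = 20 - \frac{v}{2}$)
$\left(g{\left(39,49 \right)} + l\right) + 8088 = \left(\left(20 - \frac{39}{2}\right) - \frac{17507101}{2105021}\right) + 8088 = \left(\frac{1}{2} - \frac{17507101}{2105021}\right) + 8088 = - \frac{32909181}{4210042} + 8088 = \frac{34017910515}{4210042}$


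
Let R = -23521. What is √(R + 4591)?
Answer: I*√18930 ≈ 137.59*I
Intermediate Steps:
√(R + 4591) = √(-23521 + 4591) = √(-18930) = I*√18930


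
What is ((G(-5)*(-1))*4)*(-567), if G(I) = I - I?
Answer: 0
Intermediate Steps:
G(I) = 0
((G(-5)*(-1))*4)*(-567) = ((0*(-1))*4)*(-567) = (0*4)*(-567) = 0*(-567) = 0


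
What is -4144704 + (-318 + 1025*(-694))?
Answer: -4856372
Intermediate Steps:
-4144704 + (-318 + 1025*(-694)) = -4144704 + (-318 - 711350) = -4144704 - 711668 = -4856372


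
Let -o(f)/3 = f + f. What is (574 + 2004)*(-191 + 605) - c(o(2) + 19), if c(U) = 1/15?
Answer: 16009379/15 ≈ 1.0673e+6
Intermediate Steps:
o(f) = -6*f (o(f) = -3*(f + f) = -6*f)
c(U) = 1/15
(574 + 2004)*(-191 + 605) - c(o(2) + 19) = (574 + 2004)*(-191 + 605) - 1*1/15 = 2578*414 - 1/15 = 1067292 - 1/15 = 16009379/15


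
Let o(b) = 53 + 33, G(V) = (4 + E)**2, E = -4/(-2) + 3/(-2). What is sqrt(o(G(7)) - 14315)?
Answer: 3*I*sqrt(1581) ≈ 119.29*I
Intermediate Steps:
E = 1/2 (E = -4*(-1/2) + 3*(-1/2) = 2 - 3/2 = 1/2 ≈ 0.50000)
G(V) = 81/4 (G(V) = (4 + 1/2)**2 = (9/2)**2 = 81/4)
o(b) = 86
sqrt(o(G(7)) - 14315) = sqrt(86 - 14315) = sqrt(-14229) = 3*I*sqrt(1581)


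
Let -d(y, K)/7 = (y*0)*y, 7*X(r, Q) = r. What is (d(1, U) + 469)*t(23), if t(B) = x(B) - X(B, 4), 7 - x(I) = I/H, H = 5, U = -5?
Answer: -2077/5 ≈ -415.40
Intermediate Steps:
X(r, Q) = r/7
d(y, K) = 0 (d(y, K) = -7*y*0*y = -0*y = -7*0 = 0)
x(I) = 7 - I/5
t(B) = 7 - 12*B/35 (t(B) = (7 - B/5) - B/7 = 7 - 12*B/35)
(d(1, U) + 469)*t(23) = (0 + 469)*(7 - 12/35*23) = 469*(7 - 276/35) = 469*(-31/35) = -2077/5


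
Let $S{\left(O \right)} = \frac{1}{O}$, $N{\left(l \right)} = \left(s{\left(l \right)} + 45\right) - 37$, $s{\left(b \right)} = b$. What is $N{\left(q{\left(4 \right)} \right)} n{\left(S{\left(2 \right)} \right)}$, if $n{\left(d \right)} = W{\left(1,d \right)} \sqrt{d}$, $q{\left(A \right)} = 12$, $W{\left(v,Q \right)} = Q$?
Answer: $5 \sqrt{2} \approx 7.0711$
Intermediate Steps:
$N{\left(l \right)} = 8 + l$ ($N{\left(l \right)} = \left(l + 45\right) - 37 = \left(45 + l\right) - 37 = 8 + l$)
$n{\left(d \right)} = d^{\frac{3}{2}}$ ($n{\left(d \right)} = d \sqrt{d} = d^{\frac{3}{2}}$)
$N{\left(q{\left(4 \right)} \right)} n{\left(S{\left(2 \right)} \right)} = \left(8 + 12\right) \left(\frac{1}{2}\right)^{\frac{3}{2}} = \frac{20}{2 \sqrt{2}} = 20 \frac{\sqrt{2}}{4} = 5 \sqrt{2}$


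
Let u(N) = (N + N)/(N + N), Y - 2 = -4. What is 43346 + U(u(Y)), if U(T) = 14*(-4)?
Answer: 43290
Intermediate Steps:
Y = -2 (Y = 2 - 4 = -2)
u(N) = 1 (u(N) = (2*N)/((2*N)) = (2*N)*(1/(2*N)) = 1)
U(T) = -56
43346 + U(u(Y)) = 43346 - 56 = 43290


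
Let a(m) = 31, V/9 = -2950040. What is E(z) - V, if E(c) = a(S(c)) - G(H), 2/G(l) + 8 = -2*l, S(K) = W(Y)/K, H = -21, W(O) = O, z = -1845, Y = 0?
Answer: 451356646/17 ≈ 2.6550e+7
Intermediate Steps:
V = -26550360 (V = 9*(-2950040) = -26550360)
S(K) = 0 (S(K) = 0/K = 0)
G(l) = 2/(-8 - 2*l)
E(c) = 526/17 (E(c) = 31 - (-1)/(4 - 21) = 31 - (-1)/(-17) = 31 - (-1)*(-1)/17 = 31 - 1*1/17 = 31 - 1/17 = 526/17)
E(z) - V = 526/17 - 1*(-26550360) = 526/17 + 26550360 = 451356646/17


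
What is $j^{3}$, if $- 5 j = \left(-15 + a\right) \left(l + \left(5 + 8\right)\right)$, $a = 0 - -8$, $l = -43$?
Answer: $-74088$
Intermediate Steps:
$a = 8$ ($a = 0 + 8 = 8$)
$j = -42$ ($j = - \frac{\left(-15 + 8\right) \left(-43 + \left(5 + 8\right)\right)}{5} = - \frac{\left(-7\right) \left(-43 + 13\right)}{5} = - \frac{\left(-7\right) \left(-30\right)}{5} = \left(- \frac{1}{5}\right) 210 = -42$)
$j^{3} = \left(-42\right)^{3} = -74088$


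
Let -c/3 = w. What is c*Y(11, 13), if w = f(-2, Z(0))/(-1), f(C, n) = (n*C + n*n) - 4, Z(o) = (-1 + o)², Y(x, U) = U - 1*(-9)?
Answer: -330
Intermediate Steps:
Y(x, U) = 9 + U (Y(x, U) = U + 9 = 9 + U)
f(C, n) = -4 + n² + C*n (f(C, n) = (C*n + n²) - 4 = (n² + C*n) - 4 = -4 + n² + C*n)
w = 5 (w = (-4 + ((-1 + 0)²)² - 2*(-1 + 0)²)/(-1) = (-4 + ((-1)²)² - 2*(-1)²)*(-1) = (-4 + 1² - 2*1)*(-1) = (-4 + 1 - 2)*(-1) = -5*(-1) = 5)
c = -15 (c = -3*5 = -15)
c*Y(11, 13) = -15*(9 + 13) = -15*22 = -330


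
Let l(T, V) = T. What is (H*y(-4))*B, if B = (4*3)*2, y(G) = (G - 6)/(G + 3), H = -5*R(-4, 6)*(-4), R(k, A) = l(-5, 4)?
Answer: -24000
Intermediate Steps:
R(k, A) = -5
H = -100 (H = -5*(-5)*(-4) = 25*(-4) = -100)
y(G) = (-6 + G)/(3 + G)
B = 24 (B = 12*2 = 24)
(H*y(-4))*B = -100*(-6 - 4)/(3 - 4)*24 = -100*(-10)/(-1)*24 = -(-100)*(-10)*24 = -100*10*24 = -1000*24 = -24000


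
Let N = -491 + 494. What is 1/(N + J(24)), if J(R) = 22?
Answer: 1/25 ≈ 0.040000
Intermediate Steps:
N = 3
1/(N + J(24)) = 1/(3 + 22) = 1/25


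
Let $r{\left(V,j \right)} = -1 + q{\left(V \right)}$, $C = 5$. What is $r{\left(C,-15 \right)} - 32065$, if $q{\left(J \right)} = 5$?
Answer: $-32061$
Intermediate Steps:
$r{\left(V,j \right)} = 4$ ($r{\left(V,j \right)} = -1 + 5 = 4$)
$r{\left(C,-15 \right)} - 32065 = 4 - 32065 = -32061$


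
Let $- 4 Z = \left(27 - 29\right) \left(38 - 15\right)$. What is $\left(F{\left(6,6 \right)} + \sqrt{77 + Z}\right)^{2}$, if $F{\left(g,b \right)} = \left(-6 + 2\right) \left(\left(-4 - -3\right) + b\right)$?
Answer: $\frac{\left(40 - \sqrt{354}\right)^{2}}{4} \approx 112.2$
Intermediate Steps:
$Z = \frac{23}{2}$ ($Z = - \frac{\left(27 - 29\right) \left(38 - 15\right)}{4} = - \frac{\left(-2\right) 23}{4} = \left(- \frac{1}{4}\right) \left(-46\right) = \frac{23}{2} \approx 11.5$)
$F{\left(g,b \right)} = 4 - 4 b$ ($F{\left(g,b \right)} = - 4 \left(\left(-4 + 3\right) + b\right) = - 4 \left(-1 + b\right) = 4 - 4 b$)
$\left(F{\left(6,6 \right)} + \sqrt{77 + Z}\right)^{2} = \left(\left(4 - 24\right) + \sqrt{77 + \frac{23}{2}}\right)^{2} = \left(\left(4 - 24\right) + \sqrt{\frac{177}{2}}\right)^{2} = \left(-20 + \frac{\sqrt{354}}{2}\right)^{2}$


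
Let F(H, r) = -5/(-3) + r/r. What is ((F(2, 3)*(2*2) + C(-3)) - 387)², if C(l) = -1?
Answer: 1281424/9 ≈ 1.4238e+5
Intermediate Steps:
F(H, r) = 8/3 (F(H, r) = -5*(-⅓) + 1 = 5/3 + 1 = 8/3)
((F(2, 3)*(2*2) + C(-3)) - 387)² = ((8*(2*2)/3 - 1) - 387)² = (((8/3)*4 - 1) - 387)² = ((32/3 - 1) - 387)² = (29/3 - 387)² = (-1132/3)² = 1281424/9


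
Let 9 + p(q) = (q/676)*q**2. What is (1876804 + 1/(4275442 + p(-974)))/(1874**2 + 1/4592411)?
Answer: 1412219491950216021661/2642545380610631589709 ≈ 0.53442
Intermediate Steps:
p(q) = -9 + q**3/676 (p(q) = -9 + (q/676)*q**2 = -9 + q**3/676)
(1876804 + 1/(4275442 + p(-974)))/(1874**2 + 1/4592411) = (1876804 + 1/(4275442 + (-9 + (1/676)*(-974)**3)))/(1874**2 + 1/4592411) = (1876804 + 1/(4275442 + (-9 + (1/676)*(-924010424))))/(3511876 + 1/4592411) = (1876804 + 1/(4275442 + (-9 - 231002606/169)))/(16127977973037/4592411) = (1876804 + 1/(4275442 - 231004127/169))*(4592411/16127977973037) = (1876804 + 1/(491545571/169))*(4592411/16127977973037) = (1876804 + 169/491545571)*(4592411/16127977973037) = (922534693835253/491545571)*(4592411/16127977973037) = 1412219491950216021661/2642545380610631589709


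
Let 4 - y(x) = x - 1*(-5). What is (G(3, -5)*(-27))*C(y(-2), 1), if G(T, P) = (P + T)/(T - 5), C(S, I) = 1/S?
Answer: -27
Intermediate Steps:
y(x) = -1 - x (y(x) = 4 - (x - 1*(-5)) = 4 - (x + 5) = 4 - (5 + x) = 4 + (-5 - x) = -1 - x)
C(S, I) = 1/S
G(T, P) = (P + T)/(-5 + T)
(G(3, -5)*(-27))*C(y(-2), 1) = (((-5 + 3)/(-5 + 3))*(-27))/(-1 - 1*(-2)) = ((-2/(-2))*(-27))/(-1 + 2) = (-½*(-2)*(-27))/1 = (1*(-27))*1 = -27*1 = -27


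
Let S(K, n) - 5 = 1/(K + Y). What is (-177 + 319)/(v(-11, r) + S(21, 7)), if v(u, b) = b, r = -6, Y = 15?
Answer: -5112/35 ≈ -146.06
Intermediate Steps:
S(K, n) = 5 + 1/(15 + K) (S(K, n) = 5 + 1/(K + 15) = 5 + 1/(15 + K))
(-177 + 319)/(v(-11, r) + S(21, 7)) = (-177 + 319)/(-6 + (76 + 5*21)/(15 + 21)) = 142/(-6 + (76 + 105)/36) = 142/(-6 + (1/36)*181) = 142/(-6 + 181/36) = 142/(-35/36) = 142*(-36/35) = -5112/35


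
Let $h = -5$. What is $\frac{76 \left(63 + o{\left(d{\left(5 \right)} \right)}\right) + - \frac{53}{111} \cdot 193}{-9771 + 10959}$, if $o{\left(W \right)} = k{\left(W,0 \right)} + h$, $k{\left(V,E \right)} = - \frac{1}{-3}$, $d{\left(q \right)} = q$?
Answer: $\frac{481871}{131868} \approx 3.6542$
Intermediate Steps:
$k{\left(V,E \right)} = \frac{1}{3}$ ($k{\left(V,E \right)} = \left(-1\right) \left(- \frac{1}{3}\right) = \frac{1}{3}$)
$o{\left(W \right)} = - \frac{14}{3}$ ($o{\left(W \right)} = \frac{1}{3} - 5 = - \frac{14}{3}$)
$\frac{76 \left(63 + o{\left(d{\left(5 \right)} \right)}\right) + - \frac{53}{111} \cdot 193}{-9771 + 10959} = \frac{76 \left(63 - \frac{14}{3}\right) + - \frac{53}{111} \cdot 193}{-9771 + 10959} = \frac{76 \cdot \frac{175}{3} + \left(-53\right) \frac{1}{111} \cdot 193}{1188} = \left(\frac{13300}{3} - \frac{10229}{111}\right) \frac{1}{1188} = \frac{481871}{111} \cdot \frac{1}{1188} = \frac{481871}{131868}$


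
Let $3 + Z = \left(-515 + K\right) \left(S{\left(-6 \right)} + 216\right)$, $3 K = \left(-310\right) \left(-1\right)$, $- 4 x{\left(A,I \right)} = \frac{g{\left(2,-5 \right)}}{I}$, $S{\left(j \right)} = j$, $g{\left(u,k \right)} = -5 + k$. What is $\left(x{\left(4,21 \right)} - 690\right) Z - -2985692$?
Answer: $\frac{2630374739}{42} \approx 6.2628 \cdot 10^{7}$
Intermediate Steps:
$x{\left(A,I \right)} = \frac{5}{2 I}$ ($x{\left(A,I \right)} = - \frac{\left(-5 - 5\right) \frac{1}{I}}{4} = - \frac{\left(-10\right) \frac{1}{I}}{4} = \frac{5}{2 I}$)
$K = \frac{310}{3}$ ($K = \frac{\left(-310\right) \left(-1\right)}{3} = \frac{1}{3} \cdot 310 = \frac{310}{3} \approx 103.33$)
$Z = -86453$ ($Z = -3 + \left(-515 + \frac{310}{3}\right) \left(-6 + 216\right) = -3 - 86450 = -86453$)
$\left(x{\left(4,21 \right)} - 690\right) Z - -2985692 = \left(\frac{5}{2 \cdot 21} - 690\right) \left(-86453\right) - -2985692 = \left(\frac{5}{2} \cdot \frac{1}{21} - 690\right) \left(-86453\right) + 2985692 = \left(\frac{5}{42} - 690\right) \left(-86453\right) + 2985692 = \left(- \frac{28975}{42}\right) \left(-86453\right) + 2985692 = \frac{2504975675}{42} + 2985692 = \frac{2630374739}{42}$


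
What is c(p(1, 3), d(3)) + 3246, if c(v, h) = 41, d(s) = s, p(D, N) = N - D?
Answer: 3287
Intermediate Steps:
c(p(1, 3), d(3)) + 3246 = 41 + 3246 = 3287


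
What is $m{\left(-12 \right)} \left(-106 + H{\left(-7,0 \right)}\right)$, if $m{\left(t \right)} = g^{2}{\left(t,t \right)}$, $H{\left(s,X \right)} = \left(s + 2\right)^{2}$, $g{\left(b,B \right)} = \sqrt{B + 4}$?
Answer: $648$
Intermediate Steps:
$g{\left(b,B \right)} = \sqrt{4 + B}$
$H{\left(s,X \right)} = \left(2 + s\right)^{2}$
$m{\left(t \right)} = 4 + t$ ($m{\left(t \right)} = \left(\sqrt{4 + t}\right)^{2} = 4 + t$)
$m{\left(-12 \right)} \left(-106 + H{\left(-7,0 \right)}\right) = \left(4 - 12\right) \left(-106 + \left(2 - 7\right)^{2}\right) = - 8 \left(-106 + \left(-5\right)^{2}\right) = - 8 \left(-106 + 25\right) = \left(-8\right) \left(-81\right) = 648$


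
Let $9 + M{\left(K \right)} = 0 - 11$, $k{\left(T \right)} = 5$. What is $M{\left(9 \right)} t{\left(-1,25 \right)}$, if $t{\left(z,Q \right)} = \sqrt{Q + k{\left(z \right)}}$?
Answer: $- 20 \sqrt{30} \approx -109.54$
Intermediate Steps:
$t{\left(z,Q \right)} = \sqrt{5 + Q}$ ($t{\left(z,Q \right)} = \sqrt{Q + 5} = \sqrt{5 + Q}$)
$M{\left(K \right)} = -20$ ($M{\left(K \right)} = -9 + \left(0 - 11\right) = -9 - 11 = -20$)
$M{\left(9 \right)} t{\left(-1,25 \right)} = - 20 \sqrt{5 + 25} = - 20 \sqrt{30}$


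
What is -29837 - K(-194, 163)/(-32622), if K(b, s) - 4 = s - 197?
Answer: -162223774/5437 ≈ -29837.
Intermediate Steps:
K(b, s) = -193 + s (K(b, s) = 4 + (s - 197) = 4 + (-197 + s) = -193 + s)
-29837 - K(-194, 163)/(-32622) = -29837 - (-193 + 163)/(-32622) = -29837 - (-30)*(-1)/32622 = -29837 - 1*5/5437 = -29837 - 5/5437 = -162223774/5437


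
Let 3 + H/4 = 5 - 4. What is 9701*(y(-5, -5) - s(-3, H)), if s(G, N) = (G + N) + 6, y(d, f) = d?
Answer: 0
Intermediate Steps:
H = -8 (H = -12 + 4*(5 - 4) = -12 + 4*1 = -12 + 4 = -8)
s(G, N) = 6 + G + N
9701*(y(-5, -5) - s(-3, H)) = 9701*(-5 - (6 - 3 - 8)) = 9701*(-5 - 1*(-5)) = 9701*(-5 + 5) = 9701*0 = 0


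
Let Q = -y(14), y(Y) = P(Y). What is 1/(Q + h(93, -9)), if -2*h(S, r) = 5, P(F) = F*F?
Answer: -2/397 ≈ -0.0050378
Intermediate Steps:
P(F) = F**2
y(Y) = Y**2
h(S, r) = -5/2 (h(S, r) = -1/2*5 = -5/2)
Q = -196 (Q = -1*14**2 = -1*196 = -196)
1/(Q + h(93, -9)) = 1/(-196 - 5/2) = 1/(-397/2) = -2/397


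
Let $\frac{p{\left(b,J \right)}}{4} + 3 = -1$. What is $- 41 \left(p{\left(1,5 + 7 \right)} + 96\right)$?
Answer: $-3280$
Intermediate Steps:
$p{\left(b,J \right)} = -16$ ($p{\left(b,J \right)} = -12 + 4 \left(-1\right) = -12 - 4 = -16$)
$- 41 \left(p{\left(1,5 + 7 \right)} + 96\right) = - 41 \left(-16 + 96\right) = \left(-41\right) 80 = -3280$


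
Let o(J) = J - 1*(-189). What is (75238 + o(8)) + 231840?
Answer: 307275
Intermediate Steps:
o(J) = 189 + J (o(J) = J + 189 = 189 + J)
(75238 + o(8)) + 231840 = (75238 + (189 + 8)) + 231840 = (75238 + 197) + 231840 = 75435 + 231840 = 307275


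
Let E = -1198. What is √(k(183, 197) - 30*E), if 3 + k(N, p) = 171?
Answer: 6*√1003 ≈ 190.02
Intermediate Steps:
k(N, p) = 168 (k(N, p) = -3 + 171 = 168)
√(k(183, 197) - 30*E) = √(168 - 30*(-1198)) = √(168 + 35940) = √36108 = 6*√1003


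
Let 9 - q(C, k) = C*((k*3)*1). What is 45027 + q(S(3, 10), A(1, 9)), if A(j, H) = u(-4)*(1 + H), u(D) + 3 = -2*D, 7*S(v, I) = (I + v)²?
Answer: 289902/7 ≈ 41415.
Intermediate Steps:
S(v, I) = (I + v)²/7
u(D) = -3 - 2*D
A(j, H) = 5 + 5*H (A(j, H) = (-3 - 2*(-4))*(1 + H) = (-3 + 8)*(1 + H) = 5*(1 + H) = 5 + 5*H)
q(C, k) = 9 - 3*C*k (q(C, k) = 9 - C*(k*3)*1 = 9 - C*(3*k)*1 = 9 - C*3*k = 9 - 3*C*k)
45027 + q(S(3, 10), A(1, 9)) = 45027 + (9 - 3*(10 + 3)²/7*(5 + 5*9)) = 45027 + (9 - 3*(⅐)*13²*(5 + 45)) = 45027 + (9 - 3*(⅐)*169*50) = 45027 + (9 - 3*169/7*50) = 45027 + (9 - 25350/7) = 45027 - 25287/7 = 289902/7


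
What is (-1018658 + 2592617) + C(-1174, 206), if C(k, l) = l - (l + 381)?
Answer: 1573578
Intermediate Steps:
C(k, l) = -381 (C(k, l) = l - (381 + l) = l + (-381 - l) = -381)
(-1018658 + 2592617) + C(-1174, 206) = (-1018658 + 2592617) - 381 = 1573959 - 381 = 1573578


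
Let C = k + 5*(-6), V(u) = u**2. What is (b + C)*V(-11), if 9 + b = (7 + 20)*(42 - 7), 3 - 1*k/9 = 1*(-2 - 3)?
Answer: 118338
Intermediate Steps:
k = 72 (k = 27 - 9*(-2 - 3) = 27 - 9*(-5) = 27 + 45 = 72)
b = 936 (b = -9 + (7 + 20)*(42 - 7) = -9 + 27*35 = -9 + 945 = 936)
C = 42 (C = 72 + 5*(-6) = 72 - 30 = 42)
(b + C)*V(-11) = (936 + 42)*(-11)**2 = 978*121 = 118338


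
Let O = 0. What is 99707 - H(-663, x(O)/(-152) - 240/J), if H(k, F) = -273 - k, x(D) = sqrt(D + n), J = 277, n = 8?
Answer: 99317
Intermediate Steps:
x(D) = sqrt(8 + D) (x(D) = sqrt(D + 8) = sqrt(8 + D))
99707 - H(-663, x(O)/(-152) - 240/J) = 99707 - (-273 - 1*(-663)) = 99707 - (-273 + 663) = 99707 - 1*390 = 99707 - 390 = 99317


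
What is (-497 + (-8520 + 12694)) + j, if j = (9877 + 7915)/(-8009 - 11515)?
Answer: 17942989/4881 ≈ 3676.1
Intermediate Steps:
j = -4448/4881 (j = 17792/(-19524) = 17792*(-1/19524) = -4448/4881 ≈ -0.91129)
(-497 + (-8520 + 12694)) + j = (-497 + (-8520 + 12694)) - 4448/4881 = (-497 + 4174) - 4448/4881 = 3677 - 4448/4881 = 17942989/4881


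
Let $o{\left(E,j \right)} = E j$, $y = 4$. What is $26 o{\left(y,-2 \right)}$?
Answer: $-208$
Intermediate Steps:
$26 o{\left(y,-2 \right)} = 26 \cdot 4 \left(-2\right) = 26 \left(-8\right) = -208$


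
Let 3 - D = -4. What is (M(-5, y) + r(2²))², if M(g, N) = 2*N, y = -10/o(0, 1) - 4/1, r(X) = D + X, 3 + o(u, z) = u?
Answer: 841/9 ≈ 93.444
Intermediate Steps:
D = 7 (D = 3 - 1*(-4) = 3 + 4 = 7)
o(u, z) = -3 + u
r(X) = 7 + X
y = -⅔ (y = -10/(-3 + 0) - 4/1 = -10/(-3) - 4*1 = -10*(-⅓) - 4 = 10/3 - 4 = -⅔ ≈ -0.66667)
(M(-5, y) + r(2²))² = (2*(-⅔) + (7 + 2²))² = (-4/3 + (7 + 4))² = (-4/3 + 11)² = (29/3)² = 841/9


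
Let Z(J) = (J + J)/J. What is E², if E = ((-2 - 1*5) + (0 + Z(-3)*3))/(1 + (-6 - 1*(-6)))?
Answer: 1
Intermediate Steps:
Z(J) = 2 (Z(J) = (2*J)/J = 2)
E = -1 (E = ((-2 - 1*5) + (0 + 2*3))/(1 + (-6 - 1*(-6))) = ((-2 - 5) + (0 + 6))/(1 + (-6 + 6)) = (-7 + 6)/(1 + 0) = -1/1 = -1*1 = -1)
E² = (-1)² = 1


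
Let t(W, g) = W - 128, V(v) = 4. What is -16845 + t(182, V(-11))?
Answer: -16791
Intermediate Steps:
t(W, g) = -128 + W
-16845 + t(182, V(-11)) = -16845 + (-128 + 182) = -16845 + 54 = -16791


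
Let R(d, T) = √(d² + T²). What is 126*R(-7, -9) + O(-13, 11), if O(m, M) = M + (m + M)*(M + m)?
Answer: 15 + 126*√130 ≈ 1451.6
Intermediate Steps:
R(d, T) = √(T² + d²)
O(m, M) = M + (M + m)² (O(m, M) = M + (M + m)*(M + m) = M + (M + m)²)
126*R(-7, -9) + O(-13, 11) = 126*√((-9)² + (-7)²) + (11 + (11 - 13)²) = 126*√(81 + 49) + (11 + (-2)²) = 126*√130 + (11 + 4) = 126*√130 + 15 = 15 + 126*√130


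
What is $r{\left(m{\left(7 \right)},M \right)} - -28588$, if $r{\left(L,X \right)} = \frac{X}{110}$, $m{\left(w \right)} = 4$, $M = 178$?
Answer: $\frac{1572429}{55} \approx 28590.0$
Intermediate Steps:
$r{\left(L,X \right)} = \frac{X}{110}$ ($r{\left(L,X \right)} = X \frac{1}{110} = \frac{X}{110}$)
$r{\left(m{\left(7 \right)},M \right)} - -28588 = \frac{1}{110} \cdot 178 - -28588 = \frac{89}{55} + 28588 = \frac{1572429}{55}$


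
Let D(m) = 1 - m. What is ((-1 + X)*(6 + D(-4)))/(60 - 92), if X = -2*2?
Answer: 55/32 ≈ 1.7188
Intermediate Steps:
X = -4
((-1 + X)*(6 + D(-4)))/(60 - 92) = ((-1 - 4)*(6 + (1 - 1*(-4))))/(60 - 92) = -5*(6 + (1 + 4))/(-32) = -5*(6 + 5)*(-1/32) = -5*11*(-1/32) = -55*(-1/32) = 55/32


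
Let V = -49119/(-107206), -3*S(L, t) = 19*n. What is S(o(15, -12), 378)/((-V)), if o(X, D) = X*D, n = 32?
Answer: 65181248/147357 ≈ 442.34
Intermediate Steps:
o(X, D) = D*X
S(L, t) = -608/3 (S(L, t) = -19*32/3 = -1/3*608 = -608/3)
V = 49119/107206 (V = -49119*(-1/107206) = 49119/107206 ≈ 0.45817)
S(o(15, -12), 378)/((-V)) = -608/(3*((-1*49119/107206))) = -608/(3*(-49119/107206)) = -608/3*(-107206/49119) = 65181248/147357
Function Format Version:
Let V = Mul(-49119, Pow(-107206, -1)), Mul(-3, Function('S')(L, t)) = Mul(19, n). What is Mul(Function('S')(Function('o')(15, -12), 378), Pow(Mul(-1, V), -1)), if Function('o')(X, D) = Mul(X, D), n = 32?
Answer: Rational(65181248, 147357) ≈ 442.34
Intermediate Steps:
Function('o')(X, D) = Mul(D, X)
Function('S')(L, t) = Rational(-608, 3) (Function('S')(L, t) = Mul(Rational(-1, 3), Mul(19, 32)) = Mul(Rational(-1, 3), 608) = Rational(-608, 3))
V = Rational(49119, 107206) (V = Mul(-49119, Rational(-1, 107206)) = Rational(49119, 107206) ≈ 0.45817)
Mul(Function('S')(Function('o')(15, -12), 378), Pow(Mul(-1, V), -1)) = Mul(Rational(-608, 3), Pow(Mul(-1, Rational(49119, 107206)), -1)) = Mul(Rational(-608, 3), Pow(Rational(-49119, 107206), -1)) = Mul(Rational(-608, 3), Rational(-107206, 49119)) = Rational(65181248, 147357)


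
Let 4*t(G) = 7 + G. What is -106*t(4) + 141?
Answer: -301/2 ≈ -150.50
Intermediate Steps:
t(G) = 7/4 + G/4 (t(G) = (7 + G)/4 = 7/4 + G/4)
-106*t(4) + 141 = -106*(7/4 + (¼)*4) + 141 = -106*(7/4 + 1) + 141 = -106*11/4 + 141 = -583/2 + 141 = -301/2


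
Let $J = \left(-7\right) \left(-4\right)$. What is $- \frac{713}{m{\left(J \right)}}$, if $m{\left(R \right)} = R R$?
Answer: $- \frac{713}{784} \approx -0.90944$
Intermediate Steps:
$J = 28$
$m{\left(R \right)} = R^{2}$
$- \frac{713}{m{\left(J \right)}} = - \frac{713}{28^{2}} = - \frac{713}{784}$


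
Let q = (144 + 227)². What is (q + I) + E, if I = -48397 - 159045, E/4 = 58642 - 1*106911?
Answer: -262877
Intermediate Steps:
E = -193076 (E = 4*(58642 - 1*106911) = 4*(58642 - 106911) = 4*(-48269) = -193076)
I = -207442
q = 137641 (q = 371² = 137641)
(q + I) + E = (137641 - 207442) - 193076 = -69801 - 193076 = -262877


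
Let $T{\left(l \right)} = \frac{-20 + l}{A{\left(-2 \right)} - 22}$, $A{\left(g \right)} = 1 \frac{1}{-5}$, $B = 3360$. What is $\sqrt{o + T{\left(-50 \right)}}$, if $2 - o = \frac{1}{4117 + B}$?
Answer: $\frac{\sqrt{3549461723151}}{829947} \approx 2.27$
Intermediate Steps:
$A{\left(g \right)} = - \frac{1}{5}$ ($A{\left(g \right)} = 1 \left(- \frac{1}{5}\right) = - \frac{1}{5}$)
$o = \frac{14953}{7477}$ ($o = 2 - \frac{1}{4117 + 3360} = 2 - \frac{1}{7477} = \frac{14953}{7477} \approx 1.9999$)
$T{\left(l \right)} = \frac{100}{111} - \frac{5 l}{111}$ ($T{\left(l \right)} = \frac{-20 + l}{- \frac{1}{5} - 22} = \frac{-20 + l}{- \frac{111}{5}} = \left(-20 + l\right) \left(- \frac{5}{111}\right) = \frac{100}{111} - \frac{5 l}{111}$)
$\sqrt{o + T{\left(-50 \right)}} = \sqrt{\frac{14953}{7477} + \left(\frac{100}{111} - - \frac{250}{111}\right)} = \sqrt{\frac{14953}{7477} + \left(\frac{100}{111} + \frac{250}{111}\right)} = \sqrt{\frac{14953}{7477} + \frac{350}{111}} = \sqrt{\frac{4276733}{829947}} = \frac{\sqrt{3549461723151}}{829947}$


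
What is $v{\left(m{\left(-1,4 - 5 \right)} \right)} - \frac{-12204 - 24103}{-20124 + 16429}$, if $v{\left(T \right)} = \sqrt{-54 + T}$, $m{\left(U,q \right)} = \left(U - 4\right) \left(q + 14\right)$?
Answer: $- \frac{36307}{3695} + i \sqrt{119} \approx -9.826 + 10.909 i$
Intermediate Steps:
$m{\left(U,q \right)} = \left(-4 + U\right) \left(14 + q\right)$
$v{\left(m{\left(-1,4 - 5 \right)} \right)} - \frac{-12204 - 24103}{-20124 + 16429} = \sqrt{-54 - \left(69 + 4 \left(4 - 5\right)\right)} - \frac{-12204 - 24103}{-20124 + 16429} = \sqrt{-54 - 65} - - \frac{36307}{-3695} = \sqrt{-54 + \left(-56 + 4 - 14 + 1\right)} - \left(-36307\right) \left(- \frac{1}{3695}\right) = \sqrt{-54 - 65} - \frac{36307}{3695} = \sqrt{-119} - \frac{36307}{3695} = i \sqrt{119} - \frac{36307}{3695} = - \frac{36307}{3695} + i \sqrt{119}$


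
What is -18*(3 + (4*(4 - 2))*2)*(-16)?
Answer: 5472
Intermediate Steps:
-18*(3 + (4*(4 - 2))*2)*(-16) = -18*(3 + (4*2)*2)*(-16) = -18*(3 + 8*2)*(-16) = -18*(3 + 16)*(-16) = -18*19*(-16) = -342*(-16) = 5472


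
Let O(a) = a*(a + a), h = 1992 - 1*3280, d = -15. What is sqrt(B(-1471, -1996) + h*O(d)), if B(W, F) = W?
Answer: I*sqrt(581071) ≈ 762.28*I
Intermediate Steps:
h = -1288 (h = 1992 - 3280 = -1288)
O(a) = 2*a**2 (O(a) = a*(2*a) = 2*a**2)
sqrt(B(-1471, -1996) + h*O(d)) = sqrt(-1471 - 2576*(-15)**2) = sqrt(-1471 - 2576*225) = sqrt(-1471 - 1288*450) = sqrt(-1471 - 579600) = sqrt(-581071) = I*sqrt(581071)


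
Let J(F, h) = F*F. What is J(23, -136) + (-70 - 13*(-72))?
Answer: 1395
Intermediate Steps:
J(F, h) = F²
J(23, -136) + (-70 - 13*(-72)) = 23² + (-70 - 13*(-72)) = 529 + (-70 + 936) = 529 + 866 = 1395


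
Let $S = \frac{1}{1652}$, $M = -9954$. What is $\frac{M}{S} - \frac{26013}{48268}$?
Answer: $- \frac{793719404157}{48268} \approx -1.6444 \cdot 10^{7}$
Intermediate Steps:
$S = \frac{1}{1652} \approx 0.00060533$
$\frac{M}{S} - \frac{26013}{48268} = - 9954 \frac{1}{\frac{1}{1652}} - \frac{26013}{48268} = \left(-9954\right) 1652 - \frac{26013}{48268} = -16444008 - \frac{26013}{48268} = - \frac{793719404157}{48268}$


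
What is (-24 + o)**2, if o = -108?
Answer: 17424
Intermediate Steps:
(-24 + o)**2 = (-24 - 108)**2 = (-132)**2 = 17424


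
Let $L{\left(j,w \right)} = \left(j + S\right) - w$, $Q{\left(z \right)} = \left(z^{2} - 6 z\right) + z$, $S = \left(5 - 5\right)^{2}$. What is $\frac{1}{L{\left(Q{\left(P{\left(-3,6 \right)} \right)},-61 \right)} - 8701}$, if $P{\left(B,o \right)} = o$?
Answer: $- \frac{1}{8634} \approx -0.00011582$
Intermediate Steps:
$S = 0$ ($S = 0^{2} = 0$)
$Q{\left(z \right)} = z^{2} - 5 z$
$L{\left(j,w \right)} = j - w$ ($L{\left(j,w \right)} = \left(j + 0\right) - w = j - w$)
$\frac{1}{L{\left(Q{\left(P{\left(-3,6 \right)} \right)},-61 \right)} - 8701} = \frac{1}{\left(6 \left(-5 + 6\right) - -61\right) - 8701} = \frac{1}{\left(6 \cdot 1 + 61\right) - 8701} = \frac{1}{\left(6 + 61\right) - 8701} = \frac{1}{67 - 8701} = \frac{1}{-8634} = - \frac{1}{8634}$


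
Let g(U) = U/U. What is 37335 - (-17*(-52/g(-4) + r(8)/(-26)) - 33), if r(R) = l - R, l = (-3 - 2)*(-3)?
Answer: 948465/26 ≈ 36479.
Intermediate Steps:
l = 15 (l = -5*(-3) = 15)
r(R) = 15 - R
g(U) = 1
37335 - (-17*(-52/g(-4) + r(8)/(-26)) - 33) = 37335 - (-17*(-52/1 + (15 - 1*8)/(-26)) - 33) = 37335 - (-17*(-52*1 + (15 - 8)*(-1/26)) - 33) = 37335 - (-17*(-52 + 7*(-1/26)) - 33) = 37335 - (-17*(-52 - 7/26) - 33) = 37335 - (-17*(-1359/26) - 33) = 37335 - (23103/26 - 33) = 37335 - 1*22245/26 = 37335 - 22245/26 = 948465/26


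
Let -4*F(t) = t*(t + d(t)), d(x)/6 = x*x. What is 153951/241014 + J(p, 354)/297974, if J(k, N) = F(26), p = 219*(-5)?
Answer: 3289880901/5984658803 ≈ 0.54972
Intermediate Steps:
d(x) = 6*x**2 (d(x) = 6*(x*x) = 6*x**2)
p = -1095
F(t) = -t*(t + 6*t**2)/4
J(k, N) = -26533 (J(k, N) = -1/4*26**2*(1 + 6*26) = -1/4*676*(1 + 156) = -1/4*676*157 = -26533)
153951/241014 + J(p, 354)/297974 = 153951/241014 - 26533/297974 = 153951*(1/241014) - 26533*1/297974 = 51317/80338 - 26533/297974 = 3289880901/5984658803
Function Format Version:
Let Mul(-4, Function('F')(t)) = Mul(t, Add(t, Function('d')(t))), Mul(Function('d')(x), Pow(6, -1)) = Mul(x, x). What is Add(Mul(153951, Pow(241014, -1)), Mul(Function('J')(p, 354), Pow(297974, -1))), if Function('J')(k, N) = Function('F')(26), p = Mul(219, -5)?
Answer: Rational(3289880901, 5984658803) ≈ 0.54972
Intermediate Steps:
Function('d')(x) = Mul(6, Pow(x, 2)) (Function('d')(x) = Mul(6, Mul(x, x)) = Mul(6, Pow(x, 2)))
p = -1095
Function('F')(t) = Mul(Rational(-1, 4), t, Add(t, Mul(6, Pow(t, 2)))) (Function('F')(t) = Mul(Rational(-1, 4), Mul(t, Add(t, Mul(6, Pow(t, 2))))) = Mul(Rational(-1, 4), t, Add(t, Mul(6, Pow(t, 2)))))
Function('J')(k, N) = -26533 (Function('J')(k, N) = Mul(Rational(-1, 4), Pow(26, 2), Add(1, Mul(6, 26))) = Mul(Rational(-1, 4), 676, Add(1, 156)) = Mul(Rational(-1, 4), 676, 157) = -26533)
Add(Mul(153951, Pow(241014, -1)), Mul(Function('J')(p, 354), Pow(297974, -1))) = Add(Mul(153951, Pow(241014, -1)), Mul(-26533, Pow(297974, -1))) = Add(Mul(153951, Rational(1, 241014)), Mul(-26533, Rational(1, 297974))) = Add(Rational(51317, 80338), Rational(-26533, 297974)) = Rational(3289880901, 5984658803)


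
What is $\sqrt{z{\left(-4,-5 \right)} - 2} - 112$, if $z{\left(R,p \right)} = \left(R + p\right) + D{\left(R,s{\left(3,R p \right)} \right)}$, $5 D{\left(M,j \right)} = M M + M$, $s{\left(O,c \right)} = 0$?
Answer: $-112 + \frac{i \sqrt{215}}{5} \approx -112.0 + 2.9326 i$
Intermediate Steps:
$D{\left(M,j \right)} = \frac{M}{5} + \frac{M^{2}}{5}$ ($D{\left(M,j \right)} = \frac{M M + M}{5} = \frac{M^{2} + M}{5} = \frac{M + M^{2}}{5} = \frac{M}{5} + \frac{M^{2}}{5}$)
$z{\left(R,p \right)} = R + p + \frac{R \left(1 + R\right)}{5}$ ($z{\left(R,p \right)} = \left(R + p\right) + \frac{R \left(1 + R\right)}{5} = R + p + \frac{R \left(1 + R\right)}{5}$)
$\sqrt{z{\left(-4,-5 \right)} - 2} - 112 = \sqrt{\left(-4 - 5 + \frac{1}{5} \left(-4\right) \left(1 - 4\right)\right) - 2} - 112 = \sqrt{\left(-4 - 5 + \frac{1}{5} \left(-4\right) \left(-3\right)\right) - 2} - 112 = \sqrt{\left(-4 - 5 + \frac{12}{5}\right) - 2} - 112 = \sqrt{- \frac{33}{5} - 2} - 112 = \sqrt{- \frac{43}{5}} - 112 = \frac{i \sqrt{215}}{5} - 112 = -112 + \frac{i \sqrt{215}}{5}$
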